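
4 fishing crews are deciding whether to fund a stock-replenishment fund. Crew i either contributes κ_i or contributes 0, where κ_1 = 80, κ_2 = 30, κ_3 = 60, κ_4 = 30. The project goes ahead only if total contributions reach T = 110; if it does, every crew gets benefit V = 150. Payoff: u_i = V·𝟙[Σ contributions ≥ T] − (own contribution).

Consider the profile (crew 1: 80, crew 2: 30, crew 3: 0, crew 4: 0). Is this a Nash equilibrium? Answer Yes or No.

Total = 110 ≥ 110: provided.
Crew 1 (pledges 80, payoff 70): dropping to 0 → total 30, payoff 0. No gain.
Crew 2 (pledges 30, payoff 120): dropping to 0 → total 80, payoff 0. No gain.
Crew 3 (pledges 0, payoff 150): pledging 60 → total 170, payoff 90. No gain.
Crew 4 (pledges 0, payoff 150): pledging 30 → total 140, payoff 120. No gain.

Yes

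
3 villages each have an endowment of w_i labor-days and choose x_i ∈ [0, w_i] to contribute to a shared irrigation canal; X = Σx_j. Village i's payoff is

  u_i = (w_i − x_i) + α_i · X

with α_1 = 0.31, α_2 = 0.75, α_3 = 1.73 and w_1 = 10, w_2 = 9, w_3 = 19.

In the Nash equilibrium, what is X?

∂u_i/∂x_i = α_i − 1, so village i contributes w_i if α_i > 1, else 0.
α_i > 1 for i ∈ {3}; NE contributions (0, 0, 19), X = 19.

19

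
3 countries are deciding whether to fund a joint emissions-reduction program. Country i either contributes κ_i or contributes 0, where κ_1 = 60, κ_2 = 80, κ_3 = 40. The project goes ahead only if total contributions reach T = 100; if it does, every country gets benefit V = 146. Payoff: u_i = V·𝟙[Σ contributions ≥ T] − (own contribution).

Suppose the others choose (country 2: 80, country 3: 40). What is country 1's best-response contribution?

0

Others' total = 120 ≥ 100; contributing adds cost 60 for no extra benefit.
Best response: 0.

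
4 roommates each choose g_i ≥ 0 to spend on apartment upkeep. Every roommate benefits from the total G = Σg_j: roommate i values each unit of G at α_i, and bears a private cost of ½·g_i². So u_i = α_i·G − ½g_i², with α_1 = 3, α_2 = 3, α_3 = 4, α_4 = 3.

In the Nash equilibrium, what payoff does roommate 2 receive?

34.5

Roommate i's FOC: ∂u_i/∂g_i = α_i − g_i = 0, so g_i* = α_i.
NE contributions = (3, 3, 4, 3); G = 13.
u_2 = α_2·G − ½·(g_2)² = 3·13 − ½·3² = 34.5.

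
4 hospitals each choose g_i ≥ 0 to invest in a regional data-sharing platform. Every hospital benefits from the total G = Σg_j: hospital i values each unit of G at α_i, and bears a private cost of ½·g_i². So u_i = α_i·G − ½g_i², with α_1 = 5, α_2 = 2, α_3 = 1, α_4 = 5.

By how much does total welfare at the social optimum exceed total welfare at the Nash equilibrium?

196.5

Hospital i's FOC: ∂u_i/∂g_i = α_i − g_i = 0, so g_i* = α_i.
NE contributions = (5, 2, 1, 5); G = 13.
W^NE = (Σα)·G − ½Σα_i² = 13² − ½·55 = 141.5.
Planner sets g_i = Σα_j = 13 for every i, so G^SO = 4·13 = 52.
W^SO = (Σα)·G^SO − ½·4·(Σα)² = (4/2)·13² = 338.
Deadweight loss = W^SO − W^NE = 196.5.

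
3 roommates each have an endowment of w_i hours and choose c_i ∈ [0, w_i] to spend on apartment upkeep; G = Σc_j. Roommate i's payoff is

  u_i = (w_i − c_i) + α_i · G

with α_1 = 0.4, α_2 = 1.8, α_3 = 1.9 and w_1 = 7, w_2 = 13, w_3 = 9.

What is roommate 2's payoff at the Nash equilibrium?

∂u_i/∂c_i = α_i − 1, so roommate i contributes w_i if α_i > 1, else 0.
α_i > 1 for i ∈ {2, 3}; NE contributions (0, 13, 9), G = 22.
u_2 = (13 − 13) + 1.8·22 = 39.6.

39.6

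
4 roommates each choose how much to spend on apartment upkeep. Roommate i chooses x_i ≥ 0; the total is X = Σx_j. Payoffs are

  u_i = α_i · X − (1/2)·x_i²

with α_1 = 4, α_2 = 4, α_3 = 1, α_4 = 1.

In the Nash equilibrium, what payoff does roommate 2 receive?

32

Roommate i's FOC: ∂u_i/∂x_i = α_i − x_i = 0, so x_i* = α_i.
NE contributions = (4, 4, 1, 1); X = 10.
u_2 = α_2·X − ½·(x_2)² = 4·10 − ½·4² = 32.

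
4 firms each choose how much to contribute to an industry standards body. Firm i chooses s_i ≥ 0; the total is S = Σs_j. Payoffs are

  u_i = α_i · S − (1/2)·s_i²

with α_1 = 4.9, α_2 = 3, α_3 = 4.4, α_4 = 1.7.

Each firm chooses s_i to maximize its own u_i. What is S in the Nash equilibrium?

Firm i's FOC: ∂u_i/∂s_i = α_i − s_i = 0, so s_i* = α_i.
NE contributions = (4.9, 3, 4.4, 1.7); S = 14.

14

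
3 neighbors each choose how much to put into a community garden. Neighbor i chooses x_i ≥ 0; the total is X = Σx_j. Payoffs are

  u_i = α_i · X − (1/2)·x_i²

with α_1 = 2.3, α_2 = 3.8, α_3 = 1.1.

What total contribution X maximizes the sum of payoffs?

Planner FOC: ∂(Σu_j)/∂x_i = (Σα_j) − x_i = 0, so x_i^SO = Σα_j = 7.2 for every i; X^SO = 21.6.

21.6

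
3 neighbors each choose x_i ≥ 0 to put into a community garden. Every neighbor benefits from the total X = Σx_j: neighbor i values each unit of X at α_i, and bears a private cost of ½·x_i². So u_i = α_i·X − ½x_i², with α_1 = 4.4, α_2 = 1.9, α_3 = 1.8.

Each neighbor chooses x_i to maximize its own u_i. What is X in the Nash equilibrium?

Neighbor i's FOC: ∂u_i/∂x_i = α_i − x_i = 0, so x_i* = α_i.
NE contributions = (4.4, 1.9, 1.8); X = 8.1.

8.1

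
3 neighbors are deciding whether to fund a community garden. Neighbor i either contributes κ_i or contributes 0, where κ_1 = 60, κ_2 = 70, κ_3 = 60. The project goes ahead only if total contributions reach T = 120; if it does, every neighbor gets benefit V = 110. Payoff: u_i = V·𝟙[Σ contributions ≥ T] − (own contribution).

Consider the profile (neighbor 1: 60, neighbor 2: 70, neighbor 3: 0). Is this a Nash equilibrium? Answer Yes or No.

Yes

Total = 130 ≥ 120: provided.
Neighbor 1 (pledges 60, payoff 50): dropping to 0 → total 70, payoff 0. No gain.
Neighbor 2 (pledges 70, payoff 40): dropping to 0 → total 60, payoff 0. No gain.
Neighbor 3 (pledges 0, payoff 110): pledging 60 → total 190, payoff 50. No gain.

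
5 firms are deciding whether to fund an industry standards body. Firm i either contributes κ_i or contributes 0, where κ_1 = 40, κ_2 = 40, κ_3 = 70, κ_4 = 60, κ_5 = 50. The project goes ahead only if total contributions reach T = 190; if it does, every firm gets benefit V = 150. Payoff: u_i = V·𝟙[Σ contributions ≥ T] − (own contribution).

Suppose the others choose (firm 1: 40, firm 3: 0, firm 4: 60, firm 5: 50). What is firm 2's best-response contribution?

40

Others' total = 150. Contributing 40 brings total to 190 ≥ 190: gain V − κ_2 = 110.
Best response: 40.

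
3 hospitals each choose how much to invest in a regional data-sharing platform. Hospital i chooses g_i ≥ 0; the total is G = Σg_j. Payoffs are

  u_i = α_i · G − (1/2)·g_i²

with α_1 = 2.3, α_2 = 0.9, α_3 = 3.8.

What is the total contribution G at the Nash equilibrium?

Hospital i's FOC: ∂u_i/∂g_i = α_i − g_i = 0, so g_i* = α_i.
NE contributions = (2.3, 0.9, 3.8); G = 7.

7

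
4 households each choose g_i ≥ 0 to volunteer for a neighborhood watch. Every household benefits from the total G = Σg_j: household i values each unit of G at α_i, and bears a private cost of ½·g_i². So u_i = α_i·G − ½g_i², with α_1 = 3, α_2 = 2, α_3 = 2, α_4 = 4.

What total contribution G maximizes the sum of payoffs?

44

Planner FOC: ∂(Σu_j)/∂g_i = (Σα_j) − g_i = 0, so g_i^SO = Σα_j = 11 for every i; G^SO = 44.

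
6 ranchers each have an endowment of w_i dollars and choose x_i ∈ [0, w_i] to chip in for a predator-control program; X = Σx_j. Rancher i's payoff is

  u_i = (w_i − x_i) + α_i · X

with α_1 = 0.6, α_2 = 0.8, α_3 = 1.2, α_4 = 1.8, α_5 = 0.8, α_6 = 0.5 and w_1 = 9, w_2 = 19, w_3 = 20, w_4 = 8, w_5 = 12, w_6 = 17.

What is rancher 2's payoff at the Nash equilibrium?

41.4

∂u_i/∂x_i = α_i − 1, so rancher i contributes w_i if α_i > 1, else 0.
α_i > 1 for i ∈ {3, 4}; NE contributions (0, 0, 20, 8, 0, 0), X = 28.
u_2 = (19 − 0) + 0.8·28 = 41.4.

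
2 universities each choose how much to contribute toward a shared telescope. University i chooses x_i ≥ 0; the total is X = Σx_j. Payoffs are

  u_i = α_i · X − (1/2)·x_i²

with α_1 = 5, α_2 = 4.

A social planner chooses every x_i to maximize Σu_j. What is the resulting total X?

18

Planner FOC: ∂(Σu_j)/∂x_i = (Σα_j) − x_i = 0, so x_i^SO = Σα_j = 9 for every i; X^SO = 18.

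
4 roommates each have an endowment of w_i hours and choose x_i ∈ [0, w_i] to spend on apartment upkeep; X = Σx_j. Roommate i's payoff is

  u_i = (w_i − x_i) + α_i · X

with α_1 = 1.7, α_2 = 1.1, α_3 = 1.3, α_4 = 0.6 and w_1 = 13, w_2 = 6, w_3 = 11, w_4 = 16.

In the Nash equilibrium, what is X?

∂u_i/∂x_i = α_i − 1, so roommate i contributes w_i if α_i > 1, else 0.
α_i > 1 for i ∈ {1, 2, 3}; NE contributions (13, 6, 11, 0), X = 30.

30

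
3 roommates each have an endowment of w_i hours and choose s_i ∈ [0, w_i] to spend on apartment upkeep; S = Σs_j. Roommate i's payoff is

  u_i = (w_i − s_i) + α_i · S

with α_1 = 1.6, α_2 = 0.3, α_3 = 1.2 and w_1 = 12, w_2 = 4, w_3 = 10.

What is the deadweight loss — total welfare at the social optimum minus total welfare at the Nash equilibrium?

∂u_i/∂s_i = α_i − 1, so roommate i contributes w_i if α_i > 1, else 0.
α_i > 1 for i ∈ {1, 3}; NE contributions (12, 0, 10), S = 22.
W^NE = Σw_i − S^NE + (Σα_i)·S^NE = 26 + 2.1·22 = 72.2.
Planner: ∂(Σu_j)/∂s_i = Σα_j − 1 = 2.1 > 0, so everyone contributes w_i; S^SO = 26, W^SO = 26 + 2.1·26 = 80.6.
Deadweight loss = 8.4.

8.4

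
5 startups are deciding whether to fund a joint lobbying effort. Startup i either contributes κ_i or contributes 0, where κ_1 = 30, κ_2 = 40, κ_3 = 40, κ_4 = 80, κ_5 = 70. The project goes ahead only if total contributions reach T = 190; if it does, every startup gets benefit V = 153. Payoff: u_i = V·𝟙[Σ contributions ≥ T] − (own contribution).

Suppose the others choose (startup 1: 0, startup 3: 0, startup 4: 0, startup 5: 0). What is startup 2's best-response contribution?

0

Others' total = 0. Even contributing 40 gives 40 < 190: no benefit either way.
Best response: 0.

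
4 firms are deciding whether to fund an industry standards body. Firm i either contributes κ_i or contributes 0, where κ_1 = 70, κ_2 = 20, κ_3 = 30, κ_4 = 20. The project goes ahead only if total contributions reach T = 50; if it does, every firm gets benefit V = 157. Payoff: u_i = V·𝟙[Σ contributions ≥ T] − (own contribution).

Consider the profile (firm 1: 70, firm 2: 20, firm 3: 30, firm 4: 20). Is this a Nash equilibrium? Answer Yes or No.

Total = 140 ≥ 50: provided.
Firm 1 (pledges 70, payoff 87): dropping to 0 → total 70, payoff 157. Profitable deviation.

No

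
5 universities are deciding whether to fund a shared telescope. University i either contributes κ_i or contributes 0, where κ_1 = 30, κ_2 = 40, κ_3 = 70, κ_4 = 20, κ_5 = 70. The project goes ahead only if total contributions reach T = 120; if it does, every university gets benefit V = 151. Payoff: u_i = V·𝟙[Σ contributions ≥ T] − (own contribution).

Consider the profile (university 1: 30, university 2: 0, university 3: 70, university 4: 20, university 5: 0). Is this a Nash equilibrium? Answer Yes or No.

Total = 120 ≥ 120: provided.
University 1 (pledges 30, payoff 121): dropping to 0 → total 90, payoff 0. No gain.
University 2 (pledges 0, payoff 151): pledging 40 → total 160, payoff 111. No gain.
University 3 (pledges 70, payoff 81): dropping to 0 → total 50, payoff 0. No gain.
University 4 (pledges 20, payoff 131): dropping to 0 → total 100, payoff 0. No gain.
University 5 (pledges 0, payoff 151): pledging 70 → total 190, payoff 81. No gain.

Yes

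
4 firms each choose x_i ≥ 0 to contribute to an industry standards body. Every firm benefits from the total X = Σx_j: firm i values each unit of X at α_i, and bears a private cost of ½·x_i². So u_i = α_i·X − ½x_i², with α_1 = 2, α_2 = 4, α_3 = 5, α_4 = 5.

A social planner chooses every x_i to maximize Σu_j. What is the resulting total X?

Planner FOC: ∂(Σu_j)/∂x_i = (Σα_j) − x_i = 0, so x_i^SO = Σα_j = 16 for every i; X^SO = 64.

64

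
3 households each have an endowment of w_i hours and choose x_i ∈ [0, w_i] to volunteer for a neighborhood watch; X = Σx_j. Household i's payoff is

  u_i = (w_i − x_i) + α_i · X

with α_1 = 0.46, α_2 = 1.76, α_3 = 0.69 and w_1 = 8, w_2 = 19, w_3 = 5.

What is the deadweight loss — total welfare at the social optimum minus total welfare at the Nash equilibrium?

∂u_i/∂x_i = α_i − 1, so household i contributes w_i if α_i > 1, else 0.
α_i > 1 for i ∈ {2}; NE contributions (0, 19, 0), X = 19.
W^NE = Σw_i − X^NE + (Σα_i)·X^NE = 32 + 1.91·19 = 68.29.
Planner: ∂(Σu_j)/∂x_i = Σα_j − 1 = 1.91 > 0, so everyone contributes w_i; X^SO = 32, W^SO = 32 + 1.91·32 = 93.12.
Deadweight loss = 24.83.

24.83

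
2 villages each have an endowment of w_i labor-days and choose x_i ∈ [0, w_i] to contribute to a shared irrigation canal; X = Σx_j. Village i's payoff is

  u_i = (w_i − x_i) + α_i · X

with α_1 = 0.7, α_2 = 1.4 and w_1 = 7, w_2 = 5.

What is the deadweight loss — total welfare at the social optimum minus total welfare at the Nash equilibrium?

7.7

∂u_i/∂x_i = α_i − 1, so village i contributes w_i if α_i > 1, else 0.
α_i > 1 for i ∈ {2}; NE contributions (0, 5), X = 5.
W^NE = Σw_i − X^NE + (Σα_i)·X^NE = 12 + 1.1·5 = 17.5.
Planner: ∂(Σu_j)/∂x_i = Σα_j − 1 = 1.1 > 0, so everyone contributes w_i; X^SO = 12, W^SO = 12 + 1.1·12 = 25.2.
Deadweight loss = 7.7.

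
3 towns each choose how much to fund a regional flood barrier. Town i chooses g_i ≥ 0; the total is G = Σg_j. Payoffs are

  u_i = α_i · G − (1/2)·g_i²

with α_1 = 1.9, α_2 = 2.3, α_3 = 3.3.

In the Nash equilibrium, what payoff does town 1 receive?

12.445

Town i's FOC: ∂u_i/∂g_i = α_i − g_i = 0, so g_i* = α_i.
NE contributions = (1.9, 2.3, 3.3); G = 7.5.
u_1 = α_1·G − ½·(g_1)² = 1.9·7.5 − ½·1.9² = 12.445.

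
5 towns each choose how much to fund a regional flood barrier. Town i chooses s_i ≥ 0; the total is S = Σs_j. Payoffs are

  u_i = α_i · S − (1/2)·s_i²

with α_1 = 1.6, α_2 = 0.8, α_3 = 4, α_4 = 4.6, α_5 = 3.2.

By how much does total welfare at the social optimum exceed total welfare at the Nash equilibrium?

327.76

Town i's FOC: ∂u_i/∂s_i = α_i − s_i = 0, so s_i* = α_i.
NE contributions = (1.6, 0.8, 4, 4.6, 3.2); S = 14.2.
W^NE = (Σα)·S − ½Σα_i² = 14.2² − ½·50.6 = 176.34.
Planner sets s_i = Σα_j = 14.2 for every i, so S^SO = 5·14.2 = 71.
W^SO = (Σα)·S^SO − ½·5·(Σα)² = (5/2)·14.2² = 504.1.
Deadweight loss = W^SO − W^NE = 327.76.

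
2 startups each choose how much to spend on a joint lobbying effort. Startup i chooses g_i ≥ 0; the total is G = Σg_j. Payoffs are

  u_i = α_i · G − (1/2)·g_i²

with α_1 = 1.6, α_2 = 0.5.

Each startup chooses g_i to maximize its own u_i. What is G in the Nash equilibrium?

Startup i's FOC: ∂u_i/∂g_i = α_i − g_i = 0, so g_i* = α_i.
NE contributions = (1.6, 0.5); G = 2.1.

2.1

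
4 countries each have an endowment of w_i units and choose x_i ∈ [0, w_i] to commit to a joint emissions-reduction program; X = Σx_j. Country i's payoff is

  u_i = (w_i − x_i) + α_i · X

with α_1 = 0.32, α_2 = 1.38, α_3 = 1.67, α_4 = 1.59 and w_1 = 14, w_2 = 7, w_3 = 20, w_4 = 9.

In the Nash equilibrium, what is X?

∂u_i/∂x_i = α_i − 1, so country i contributes w_i if α_i > 1, else 0.
α_i > 1 for i ∈ {2, 3, 4}; NE contributions (0, 7, 20, 9), X = 36.

36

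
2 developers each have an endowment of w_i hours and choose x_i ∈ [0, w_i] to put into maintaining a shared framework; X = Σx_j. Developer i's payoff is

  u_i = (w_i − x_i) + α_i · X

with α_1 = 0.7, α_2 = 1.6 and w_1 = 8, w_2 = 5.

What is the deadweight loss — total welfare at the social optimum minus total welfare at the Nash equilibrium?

∂u_i/∂x_i = α_i − 1, so developer i contributes w_i if α_i > 1, else 0.
α_i > 1 for i ∈ {2}; NE contributions (0, 5), X = 5.
W^NE = Σw_i − X^NE + (Σα_i)·X^NE = 13 + 1.3·5 = 19.5.
Planner: ∂(Σu_j)/∂x_i = Σα_j − 1 = 1.3 > 0, so everyone contributes w_i; X^SO = 13, W^SO = 13 + 1.3·13 = 29.9.
Deadweight loss = 10.4.

10.4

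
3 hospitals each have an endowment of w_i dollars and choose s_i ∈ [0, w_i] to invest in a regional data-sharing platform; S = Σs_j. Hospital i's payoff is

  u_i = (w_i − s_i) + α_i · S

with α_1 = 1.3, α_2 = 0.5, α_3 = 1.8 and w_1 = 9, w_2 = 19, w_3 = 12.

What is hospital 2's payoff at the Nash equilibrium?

∂u_i/∂s_i = α_i − 1, so hospital i contributes w_i if α_i > 1, else 0.
α_i > 1 for i ∈ {1, 3}; NE contributions (9, 0, 12), S = 21.
u_2 = (19 − 0) + 0.5·21 = 29.5.

29.5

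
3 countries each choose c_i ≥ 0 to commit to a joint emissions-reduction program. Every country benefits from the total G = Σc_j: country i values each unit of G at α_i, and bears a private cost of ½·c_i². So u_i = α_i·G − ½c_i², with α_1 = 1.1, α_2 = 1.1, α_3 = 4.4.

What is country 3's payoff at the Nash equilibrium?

Country i's FOC: ∂u_i/∂c_i = α_i − c_i = 0, so c_i* = α_i.
NE contributions = (1.1, 1.1, 4.4); G = 6.6.
u_3 = α_3·G − ½·(c_3)² = 4.4·6.6 − ½·4.4² = 19.36.

19.36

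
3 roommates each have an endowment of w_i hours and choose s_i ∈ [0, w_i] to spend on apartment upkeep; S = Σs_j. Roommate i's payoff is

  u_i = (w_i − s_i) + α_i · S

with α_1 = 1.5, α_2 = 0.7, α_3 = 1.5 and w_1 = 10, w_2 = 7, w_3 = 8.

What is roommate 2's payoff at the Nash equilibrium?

19.6

∂u_i/∂s_i = α_i − 1, so roommate i contributes w_i if α_i > 1, else 0.
α_i > 1 for i ∈ {1, 3}; NE contributions (10, 0, 8), S = 18.
u_2 = (7 − 0) + 0.7·18 = 19.6.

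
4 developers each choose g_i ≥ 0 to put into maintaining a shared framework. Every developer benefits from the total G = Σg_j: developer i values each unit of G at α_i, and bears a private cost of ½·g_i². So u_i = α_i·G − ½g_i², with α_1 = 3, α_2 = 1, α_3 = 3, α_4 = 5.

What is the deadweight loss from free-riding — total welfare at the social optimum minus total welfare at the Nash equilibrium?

166

Developer i's FOC: ∂u_i/∂g_i = α_i − g_i = 0, so g_i* = α_i.
NE contributions = (3, 1, 3, 5); G = 12.
W^NE = (Σα)·G − ½Σα_i² = 12² − ½·44 = 122.
Planner sets g_i = Σα_j = 12 for every i, so G^SO = 4·12 = 48.
W^SO = (Σα)·G^SO − ½·4·(Σα)² = (4/2)·12² = 288.
Deadweight loss = W^SO − W^NE = 166.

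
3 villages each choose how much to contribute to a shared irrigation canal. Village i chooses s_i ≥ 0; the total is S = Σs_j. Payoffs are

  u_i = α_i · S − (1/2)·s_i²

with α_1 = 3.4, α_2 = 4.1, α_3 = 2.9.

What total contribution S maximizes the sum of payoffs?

Planner FOC: ∂(Σu_j)/∂s_i = (Σα_j) − s_i = 0, so s_i^SO = Σα_j = 10.4 for every i; S^SO = 31.2.

31.2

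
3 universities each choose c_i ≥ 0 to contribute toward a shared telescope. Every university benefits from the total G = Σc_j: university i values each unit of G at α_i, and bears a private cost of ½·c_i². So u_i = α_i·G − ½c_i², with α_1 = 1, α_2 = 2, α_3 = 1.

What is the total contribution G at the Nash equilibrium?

4

University i's FOC: ∂u_i/∂c_i = α_i − c_i = 0, so c_i* = α_i.
NE contributions = (1, 2, 1); G = 4.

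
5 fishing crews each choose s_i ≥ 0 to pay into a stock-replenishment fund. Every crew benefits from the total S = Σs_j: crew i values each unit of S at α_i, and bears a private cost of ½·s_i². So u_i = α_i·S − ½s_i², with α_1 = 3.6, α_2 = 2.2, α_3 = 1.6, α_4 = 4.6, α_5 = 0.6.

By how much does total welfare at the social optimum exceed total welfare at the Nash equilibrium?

259.08

Crew i's FOC: ∂u_i/∂s_i = α_i − s_i = 0, so s_i* = α_i.
NE contributions = (3.6, 2.2, 1.6, 4.6, 0.6); S = 12.6.
W^NE = (Σα)·S − ½Σα_i² = 12.6² − ½·41.88 = 137.82.
Planner sets s_i = Σα_j = 12.6 for every i, so S^SO = 5·12.6 = 63.
W^SO = (Σα)·S^SO − ½·5·(Σα)² = (5/2)·12.6² = 396.9.
Deadweight loss = W^SO − W^NE = 259.08.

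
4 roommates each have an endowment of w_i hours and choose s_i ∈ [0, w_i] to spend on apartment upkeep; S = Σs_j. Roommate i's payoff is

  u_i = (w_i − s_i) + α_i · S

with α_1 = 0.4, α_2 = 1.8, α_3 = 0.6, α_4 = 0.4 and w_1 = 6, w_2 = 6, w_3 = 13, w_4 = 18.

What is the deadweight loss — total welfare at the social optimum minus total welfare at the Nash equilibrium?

∂u_i/∂s_i = α_i − 1, so roommate i contributes w_i if α_i > 1, else 0.
α_i > 1 for i ∈ {2}; NE contributions (0, 6, 0, 0), S = 6.
W^NE = Σw_i − S^NE + (Σα_i)·S^NE = 43 + 2.2·6 = 56.2.
Planner: ∂(Σu_j)/∂s_i = Σα_j − 1 = 2.2 > 0, so everyone contributes w_i; S^SO = 43, W^SO = 43 + 2.2·43 = 137.6.
Deadweight loss = 81.4.

81.4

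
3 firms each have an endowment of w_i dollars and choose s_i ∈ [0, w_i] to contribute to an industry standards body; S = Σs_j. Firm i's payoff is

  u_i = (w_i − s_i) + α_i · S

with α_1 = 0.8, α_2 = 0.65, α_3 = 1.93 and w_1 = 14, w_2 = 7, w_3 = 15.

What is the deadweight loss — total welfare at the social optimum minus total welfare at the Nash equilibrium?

49.98

∂u_i/∂s_i = α_i − 1, so firm i contributes w_i if α_i > 1, else 0.
α_i > 1 for i ∈ {3}; NE contributions (0, 0, 15), S = 15.
W^NE = Σw_i − S^NE + (Σα_i)·S^NE = 36 + 2.38·15 = 71.7.
Planner: ∂(Σu_j)/∂s_i = Σα_j − 1 = 2.38 > 0, so everyone contributes w_i; S^SO = 36, W^SO = 36 + 2.38·36 = 121.68.
Deadweight loss = 49.98.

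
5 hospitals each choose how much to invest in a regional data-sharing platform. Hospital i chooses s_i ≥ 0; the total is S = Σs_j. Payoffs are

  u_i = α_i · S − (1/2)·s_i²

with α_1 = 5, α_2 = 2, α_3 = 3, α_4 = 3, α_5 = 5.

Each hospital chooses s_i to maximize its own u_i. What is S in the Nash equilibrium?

Hospital i's FOC: ∂u_i/∂s_i = α_i − s_i = 0, so s_i* = α_i.
NE contributions = (5, 2, 3, 3, 5); S = 18.

18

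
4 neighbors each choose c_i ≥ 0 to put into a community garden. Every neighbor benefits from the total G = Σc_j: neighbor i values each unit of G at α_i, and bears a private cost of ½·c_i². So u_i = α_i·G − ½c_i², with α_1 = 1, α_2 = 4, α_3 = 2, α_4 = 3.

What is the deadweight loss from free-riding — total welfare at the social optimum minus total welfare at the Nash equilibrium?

Neighbor i's FOC: ∂u_i/∂c_i = α_i − c_i = 0, so c_i* = α_i.
NE contributions = (1, 4, 2, 3); G = 10.
W^NE = (Σα)·G − ½Σα_i² = 10² − ½·30 = 85.
Planner sets c_i = Σα_j = 10 for every i, so G^SO = 4·10 = 40.
W^SO = (Σα)·G^SO − ½·4·(Σα)² = (4/2)·10² = 200.
Deadweight loss = W^SO − W^NE = 115.

115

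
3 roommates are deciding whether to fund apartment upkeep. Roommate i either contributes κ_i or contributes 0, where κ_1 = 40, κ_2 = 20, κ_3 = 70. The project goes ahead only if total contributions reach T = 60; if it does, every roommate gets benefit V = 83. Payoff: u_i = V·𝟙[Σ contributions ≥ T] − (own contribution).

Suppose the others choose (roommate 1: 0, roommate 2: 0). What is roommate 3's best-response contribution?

Others' total = 0. Contributing 70 brings total to 70 ≥ 60: gain V − κ_3 = 13.
Best response: 70.

70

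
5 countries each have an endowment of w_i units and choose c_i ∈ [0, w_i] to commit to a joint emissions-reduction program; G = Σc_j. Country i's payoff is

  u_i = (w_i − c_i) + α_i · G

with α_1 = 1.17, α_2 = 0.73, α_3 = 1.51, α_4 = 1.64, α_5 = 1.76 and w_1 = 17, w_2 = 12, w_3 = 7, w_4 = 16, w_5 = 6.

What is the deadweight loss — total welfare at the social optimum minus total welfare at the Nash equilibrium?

69.72

∂u_i/∂c_i = α_i − 1, so country i contributes w_i if α_i > 1, else 0.
α_i > 1 for i ∈ {1, 3, 4, 5}; NE contributions (17, 0, 7, 16, 6), G = 46.
W^NE = Σw_i − G^NE + (Σα_i)·G^NE = 58 + 5.81·46 = 325.26.
Planner: ∂(Σu_j)/∂c_i = Σα_j − 1 = 5.81 > 0, so everyone contributes w_i; G^SO = 58, W^SO = 58 + 5.81·58 = 394.98.
Deadweight loss = 69.72.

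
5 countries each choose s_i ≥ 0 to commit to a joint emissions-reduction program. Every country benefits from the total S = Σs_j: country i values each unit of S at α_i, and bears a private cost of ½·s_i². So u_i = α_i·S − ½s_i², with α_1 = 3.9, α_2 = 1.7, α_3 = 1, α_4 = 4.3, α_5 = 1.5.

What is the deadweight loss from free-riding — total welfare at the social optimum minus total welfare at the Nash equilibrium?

250.56

Country i's FOC: ∂u_i/∂s_i = α_i − s_i = 0, so s_i* = α_i.
NE contributions = (3.9, 1.7, 1, 4.3, 1.5); S = 12.4.
W^NE = (Σα)·S − ½Σα_i² = 12.4² − ½·39.84 = 133.84.
Planner sets s_i = Σα_j = 12.4 for every i, so S^SO = 5·12.4 = 62.
W^SO = (Σα)·S^SO − ½·5·(Σα)² = (5/2)·12.4² = 384.4.
Deadweight loss = W^SO − W^NE = 250.56.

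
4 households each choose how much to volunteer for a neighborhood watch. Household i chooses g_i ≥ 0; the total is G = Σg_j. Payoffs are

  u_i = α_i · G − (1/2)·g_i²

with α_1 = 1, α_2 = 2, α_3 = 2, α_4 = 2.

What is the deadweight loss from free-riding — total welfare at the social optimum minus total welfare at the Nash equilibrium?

55.5

Household i's FOC: ∂u_i/∂g_i = α_i − g_i = 0, so g_i* = α_i.
NE contributions = (1, 2, 2, 2); G = 7.
W^NE = (Σα)·G − ½Σα_i² = 7² − ½·13 = 42.5.
Planner sets g_i = Σα_j = 7 for every i, so G^SO = 4·7 = 28.
W^SO = (Σα)·G^SO − ½·4·(Σα)² = (4/2)·7² = 98.
Deadweight loss = W^SO − W^NE = 55.5.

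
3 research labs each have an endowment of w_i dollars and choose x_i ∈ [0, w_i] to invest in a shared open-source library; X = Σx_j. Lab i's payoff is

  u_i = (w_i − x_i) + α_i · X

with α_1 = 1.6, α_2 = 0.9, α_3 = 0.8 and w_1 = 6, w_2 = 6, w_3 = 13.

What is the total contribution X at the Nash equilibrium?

∂u_i/∂x_i = α_i − 1, so lab i contributes w_i if α_i > 1, else 0.
α_i > 1 for i ∈ {1}; NE contributions (6, 0, 0), X = 6.

6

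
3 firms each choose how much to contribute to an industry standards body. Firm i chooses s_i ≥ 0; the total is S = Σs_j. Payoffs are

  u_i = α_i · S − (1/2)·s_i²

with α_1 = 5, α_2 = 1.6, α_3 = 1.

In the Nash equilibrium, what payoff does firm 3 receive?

7.1

Firm i's FOC: ∂u_i/∂s_i = α_i − s_i = 0, so s_i* = α_i.
NE contributions = (5, 1.6, 1); S = 7.6.
u_3 = α_3·S − ½·(s_3)² = 1·7.6 − ½·1² = 7.1.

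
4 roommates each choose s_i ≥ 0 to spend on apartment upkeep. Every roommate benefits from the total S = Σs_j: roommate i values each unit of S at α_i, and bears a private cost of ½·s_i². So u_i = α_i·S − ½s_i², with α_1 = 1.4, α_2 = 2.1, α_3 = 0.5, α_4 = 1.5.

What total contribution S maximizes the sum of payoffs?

22

Planner FOC: ∂(Σu_j)/∂s_i = (Σα_j) − s_i = 0, so s_i^SO = Σα_j = 5.5 for every i; S^SO = 22.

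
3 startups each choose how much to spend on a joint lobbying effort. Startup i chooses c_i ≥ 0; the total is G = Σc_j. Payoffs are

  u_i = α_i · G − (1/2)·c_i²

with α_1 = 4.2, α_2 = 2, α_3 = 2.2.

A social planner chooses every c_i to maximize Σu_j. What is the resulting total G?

Planner FOC: ∂(Σu_j)/∂c_i = (Σα_j) − c_i = 0, so c_i^SO = Σα_j = 8.4 for every i; G^SO = 25.2.

25.2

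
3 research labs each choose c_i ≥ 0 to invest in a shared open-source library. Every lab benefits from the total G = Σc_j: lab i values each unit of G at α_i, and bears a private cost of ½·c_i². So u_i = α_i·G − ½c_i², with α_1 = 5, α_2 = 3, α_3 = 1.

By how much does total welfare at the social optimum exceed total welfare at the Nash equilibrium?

Lab i's FOC: ∂u_i/∂c_i = α_i − c_i = 0, so c_i* = α_i.
NE contributions = (5, 3, 1); G = 9.
W^NE = (Σα)·G − ½Σα_i² = 9² − ½·35 = 63.5.
Planner sets c_i = Σα_j = 9 for every i, so G^SO = 3·9 = 27.
W^SO = (Σα)·G^SO − ½·3·(Σα)² = (3/2)·9² = 121.5.
Deadweight loss = W^SO − W^NE = 58.

58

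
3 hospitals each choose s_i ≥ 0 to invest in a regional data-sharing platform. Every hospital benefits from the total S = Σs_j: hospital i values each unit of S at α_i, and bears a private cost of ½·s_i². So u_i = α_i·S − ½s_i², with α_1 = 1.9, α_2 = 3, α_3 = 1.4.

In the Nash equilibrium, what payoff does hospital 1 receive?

10.165

Hospital i's FOC: ∂u_i/∂s_i = α_i − s_i = 0, so s_i* = α_i.
NE contributions = (1.9, 3, 1.4); S = 6.3.
u_1 = α_1·S − ½·(s_1)² = 1.9·6.3 − ½·1.9² = 10.165.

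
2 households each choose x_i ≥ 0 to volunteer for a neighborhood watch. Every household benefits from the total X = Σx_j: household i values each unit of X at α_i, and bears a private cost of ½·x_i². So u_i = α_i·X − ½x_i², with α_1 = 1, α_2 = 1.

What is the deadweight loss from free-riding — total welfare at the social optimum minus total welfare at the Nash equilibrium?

1

Household i's FOC: ∂u_i/∂x_i = α_i − x_i = 0, so x_i* = α_i.
NE contributions = (1, 1); X = 2.
W^NE = (Σα)·X − ½Σα_i² = 2² − ½·2 = 3.
Planner sets x_i = Σα_j = 2 for every i, so X^SO = 2·2 = 4.
W^SO = (Σα)·X^SO − ½·2·(Σα)² = (2/2)·2² = 4.
Deadweight loss = W^SO − W^NE = 1.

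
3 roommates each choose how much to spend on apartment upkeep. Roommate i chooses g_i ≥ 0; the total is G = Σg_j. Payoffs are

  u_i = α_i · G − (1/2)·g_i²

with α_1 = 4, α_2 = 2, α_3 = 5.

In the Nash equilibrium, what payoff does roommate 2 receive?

Roommate i's FOC: ∂u_i/∂g_i = α_i − g_i = 0, so g_i* = α_i.
NE contributions = (4, 2, 5); G = 11.
u_2 = α_2·G − ½·(g_2)² = 2·11 − ½·2² = 20.

20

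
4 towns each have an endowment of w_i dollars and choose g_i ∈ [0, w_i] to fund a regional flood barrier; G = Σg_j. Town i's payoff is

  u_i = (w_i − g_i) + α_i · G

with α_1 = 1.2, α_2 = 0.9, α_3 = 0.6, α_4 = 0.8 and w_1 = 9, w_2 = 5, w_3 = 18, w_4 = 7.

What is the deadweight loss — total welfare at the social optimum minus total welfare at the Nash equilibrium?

∂u_i/∂g_i = α_i − 1, so town i contributes w_i if α_i > 1, else 0.
α_i > 1 for i ∈ {1}; NE contributions (9, 0, 0, 0), G = 9.
W^NE = Σw_i − G^NE + (Σα_i)·G^NE = 39 + 2.5·9 = 61.5.
Planner: ∂(Σu_j)/∂g_i = Σα_j − 1 = 2.5 > 0, so everyone contributes w_i; G^SO = 39, W^SO = 39 + 2.5·39 = 136.5.
Deadweight loss = 75.

75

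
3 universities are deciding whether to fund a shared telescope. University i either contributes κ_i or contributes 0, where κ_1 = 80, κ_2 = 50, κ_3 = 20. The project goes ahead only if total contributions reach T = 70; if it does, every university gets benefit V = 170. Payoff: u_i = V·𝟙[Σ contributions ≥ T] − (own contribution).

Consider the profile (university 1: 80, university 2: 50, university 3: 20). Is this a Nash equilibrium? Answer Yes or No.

Total = 150 ≥ 70: provided.
University 1 (pledges 80, payoff 90): dropping to 0 → total 70, payoff 170. Profitable deviation.

No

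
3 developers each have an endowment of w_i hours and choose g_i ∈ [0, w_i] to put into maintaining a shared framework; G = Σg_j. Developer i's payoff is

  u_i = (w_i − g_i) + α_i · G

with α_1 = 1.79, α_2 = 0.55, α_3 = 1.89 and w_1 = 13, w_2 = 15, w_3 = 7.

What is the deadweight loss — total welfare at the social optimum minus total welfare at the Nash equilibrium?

48.45

∂u_i/∂g_i = α_i − 1, so developer i contributes w_i if α_i > 1, else 0.
α_i > 1 for i ∈ {1, 3}; NE contributions (13, 0, 7), G = 20.
W^NE = Σw_i − G^NE + (Σα_i)·G^NE = 35 + 3.23·20 = 99.6.
Planner: ∂(Σu_j)/∂g_i = Σα_j − 1 = 3.23 > 0, so everyone contributes w_i; G^SO = 35, W^SO = 35 + 3.23·35 = 148.05.
Deadweight loss = 48.45.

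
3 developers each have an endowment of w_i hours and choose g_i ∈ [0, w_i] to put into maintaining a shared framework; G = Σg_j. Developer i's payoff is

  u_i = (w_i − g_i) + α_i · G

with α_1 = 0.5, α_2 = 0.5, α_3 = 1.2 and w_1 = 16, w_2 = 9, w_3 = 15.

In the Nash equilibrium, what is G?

15

∂u_i/∂g_i = α_i − 1, so developer i contributes w_i if α_i > 1, else 0.
α_i > 1 for i ∈ {3}; NE contributions (0, 0, 15), G = 15.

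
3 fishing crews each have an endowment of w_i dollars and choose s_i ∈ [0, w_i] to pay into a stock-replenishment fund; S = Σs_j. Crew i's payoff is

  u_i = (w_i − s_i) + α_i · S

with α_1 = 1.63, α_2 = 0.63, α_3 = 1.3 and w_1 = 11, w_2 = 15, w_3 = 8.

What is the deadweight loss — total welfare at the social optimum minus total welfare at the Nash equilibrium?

38.4

∂u_i/∂s_i = α_i − 1, so crew i contributes w_i if α_i > 1, else 0.
α_i > 1 for i ∈ {1, 3}; NE contributions (11, 0, 8), S = 19.
W^NE = Σw_i − S^NE + (Σα_i)·S^NE = 34 + 2.56·19 = 82.64.
Planner: ∂(Σu_j)/∂s_i = Σα_j − 1 = 2.56 > 0, so everyone contributes w_i; S^SO = 34, W^SO = 34 + 2.56·34 = 121.04.
Deadweight loss = 38.4.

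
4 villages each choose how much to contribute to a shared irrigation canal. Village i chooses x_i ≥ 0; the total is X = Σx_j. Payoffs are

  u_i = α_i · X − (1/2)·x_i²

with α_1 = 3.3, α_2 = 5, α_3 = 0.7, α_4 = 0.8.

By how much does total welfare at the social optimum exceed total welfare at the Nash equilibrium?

Village i's FOC: ∂u_i/∂x_i = α_i − x_i = 0, so x_i* = α_i.
NE contributions = (3.3, 5, 0.7, 0.8); X = 9.8.
W^NE = (Σα)·X − ½Σα_i² = 9.8² − ½·37.02 = 77.53.
Planner sets x_i = Σα_j = 9.8 for every i, so X^SO = 4·9.8 = 39.2.
W^SO = (Σα)·X^SO − ½·4·(Σα)² = (4/2)·9.8² = 192.08.
Deadweight loss = W^SO − W^NE = 114.55.

114.55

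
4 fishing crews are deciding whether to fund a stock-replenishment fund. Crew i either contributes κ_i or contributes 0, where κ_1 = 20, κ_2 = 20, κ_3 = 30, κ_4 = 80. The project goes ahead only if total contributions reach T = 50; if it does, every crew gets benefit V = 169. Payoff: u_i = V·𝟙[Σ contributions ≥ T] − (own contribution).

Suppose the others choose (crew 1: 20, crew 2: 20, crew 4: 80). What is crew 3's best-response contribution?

Others' total = 120 ≥ 50; contributing adds cost 30 for no extra benefit.
Best response: 0.

0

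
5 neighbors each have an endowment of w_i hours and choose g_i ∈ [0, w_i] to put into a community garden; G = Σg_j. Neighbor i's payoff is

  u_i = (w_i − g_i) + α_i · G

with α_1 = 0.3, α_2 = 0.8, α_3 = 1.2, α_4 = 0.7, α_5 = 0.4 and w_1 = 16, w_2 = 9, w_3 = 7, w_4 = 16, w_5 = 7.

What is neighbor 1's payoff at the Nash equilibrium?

∂u_i/∂g_i = α_i − 1, so neighbor i contributes w_i if α_i > 1, else 0.
α_i > 1 for i ∈ {3}; NE contributions (0, 0, 7, 0, 0), G = 7.
u_1 = (16 − 0) + 0.3·7 = 18.1.

18.1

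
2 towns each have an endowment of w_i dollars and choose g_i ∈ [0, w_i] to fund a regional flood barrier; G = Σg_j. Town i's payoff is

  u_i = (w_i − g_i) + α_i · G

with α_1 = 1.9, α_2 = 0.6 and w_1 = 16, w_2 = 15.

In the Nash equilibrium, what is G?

∂u_i/∂g_i = α_i − 1, so town i contributes w_i if α_i > 1, else 0.
α_i > 1 for i ∈ {1}; NE contributions (16, 0), G = 16.

16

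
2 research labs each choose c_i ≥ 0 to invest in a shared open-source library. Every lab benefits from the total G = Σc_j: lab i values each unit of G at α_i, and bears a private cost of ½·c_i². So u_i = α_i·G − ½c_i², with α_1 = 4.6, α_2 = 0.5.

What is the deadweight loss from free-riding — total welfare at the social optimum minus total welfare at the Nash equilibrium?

10.705

Lab i's FOC: ∂u_i/∂c_i = α_i − c_i = 0, so c_i* = α_i.
NE contributions = (4.6, 0.5); G = 5.1.
W^NE = (Σα)·G − ½Σα_i² = 5.1² − ½·21.41 = 15.305.
Planner sets c_i = Σα_j = 5.1 for every i, so G^SO = 2·5.1 = 10.2.
W^SO = (Σα)·G^SO − ½·2·(Σα)² = (2/2)·5.1² = 26.01.
Deadweight loss = W^SO − W^NE = 10.705.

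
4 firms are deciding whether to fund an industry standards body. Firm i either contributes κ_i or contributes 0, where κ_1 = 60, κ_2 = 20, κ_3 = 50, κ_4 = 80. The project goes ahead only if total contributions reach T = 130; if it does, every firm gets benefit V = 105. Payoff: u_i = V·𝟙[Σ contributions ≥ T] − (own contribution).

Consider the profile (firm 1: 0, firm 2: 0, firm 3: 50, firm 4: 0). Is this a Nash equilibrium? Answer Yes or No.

No

Total = 50 < 130: not provided.
Firm 1 (pledges 0, payoff 0): pledging 60 → total 110, payoff -60. No gain.
Firm 2 (pledges 0, payoff 0): pledging 20 → total 70, payoff -20. No gain.
Firm 3 (pledges 50, payoff -50): dropping to 0 → total 0, payoff 0. Profitable deviation.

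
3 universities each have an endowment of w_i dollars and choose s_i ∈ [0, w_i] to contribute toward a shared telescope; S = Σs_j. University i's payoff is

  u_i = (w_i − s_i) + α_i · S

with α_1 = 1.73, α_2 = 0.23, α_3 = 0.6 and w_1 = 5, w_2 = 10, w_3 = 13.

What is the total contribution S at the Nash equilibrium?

5

∂u_i/∂s_i = α_i − 1, so university i contributes w_i if α_i > 1, else 0.
α_i > 1 for i ∈ {1}; NE contributions (5, 0, 0), S = 5.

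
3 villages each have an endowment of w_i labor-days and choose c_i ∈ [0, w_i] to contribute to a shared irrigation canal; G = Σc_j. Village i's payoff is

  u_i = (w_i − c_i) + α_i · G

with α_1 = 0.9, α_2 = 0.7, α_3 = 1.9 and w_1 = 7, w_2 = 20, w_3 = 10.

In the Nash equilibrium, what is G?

10

∂u_i/∂c_i = α_i − 1, so village i contributes w_i if α_i > 1, else 0.
α_i > 1 for i ∈ {3}; NE contributions (0, 0, 10), G = 10.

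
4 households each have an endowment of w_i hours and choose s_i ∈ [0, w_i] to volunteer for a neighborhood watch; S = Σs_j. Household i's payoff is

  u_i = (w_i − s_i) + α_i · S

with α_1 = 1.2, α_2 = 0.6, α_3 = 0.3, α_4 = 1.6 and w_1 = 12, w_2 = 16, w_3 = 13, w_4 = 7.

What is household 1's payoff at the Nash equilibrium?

22.8

∂u_i/∂s_i = α_i − 1, so household i contributes w_i if α_i > 1, else 0.
α_i > 1 for i ∈ {1, 4}; NE contributions (12, 0, 0, 7), S = 19.
u_1 = (12 − 12) + 1.2·19 = 22.8.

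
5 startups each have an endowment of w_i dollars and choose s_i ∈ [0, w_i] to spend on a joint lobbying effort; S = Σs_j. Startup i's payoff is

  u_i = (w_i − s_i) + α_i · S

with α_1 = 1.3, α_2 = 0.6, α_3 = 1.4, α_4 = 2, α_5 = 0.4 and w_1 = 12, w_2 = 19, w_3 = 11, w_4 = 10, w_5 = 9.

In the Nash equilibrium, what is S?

∂u_i/∂s_i = α_i − 1, so startup i contributes w_i if α_i > 1, else 0.
α_i > 1 for i ∈ {1, 3, 4}; NE contributions (12, 0, 11, 10, 0), S = 33.

33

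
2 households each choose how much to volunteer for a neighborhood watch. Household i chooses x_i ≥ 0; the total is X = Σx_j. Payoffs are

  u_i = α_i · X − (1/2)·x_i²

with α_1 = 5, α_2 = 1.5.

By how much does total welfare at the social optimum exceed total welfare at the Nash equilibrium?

Household i's FOC: ∂u_i/∂x_i = α_i − x_i = 0, so x_i* = α_i.
NE contributions = (5, 1.5); X = 6.5.
W^NE = (Σα)·X − ½Σα_i² = 6.5² − ½·27.25 = 28.625.
Planner sets x_i = Σα_j = 6.5 for every i, so X^SO = 2·6.5 = 13.
W^SO = (Σα)·X^SO − ½·2·(Σα)² = (2/2)·6.5² = 42.25.
Deadweight loss = W^SO − W^NE = 13.625.

13.625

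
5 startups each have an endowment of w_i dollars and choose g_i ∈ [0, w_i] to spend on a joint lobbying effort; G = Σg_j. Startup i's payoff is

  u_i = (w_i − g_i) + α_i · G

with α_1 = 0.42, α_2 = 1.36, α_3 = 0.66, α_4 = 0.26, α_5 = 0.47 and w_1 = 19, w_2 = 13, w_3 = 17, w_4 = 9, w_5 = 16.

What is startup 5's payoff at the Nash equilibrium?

∂u_i/∂g_i = α_i − 1, so startup i contributes w_i if α_i > 1, else 0.
α_i > 1 for i ∈ {2}; NE contributions (0, 13, 0, 0, 0), G = 13.
u_5 = (16 − 0) + 0.47·13 = 22.11.

22.11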